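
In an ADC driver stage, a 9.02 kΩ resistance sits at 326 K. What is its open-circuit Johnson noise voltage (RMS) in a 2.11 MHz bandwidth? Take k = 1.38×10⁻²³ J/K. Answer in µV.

V_n = √(4kTRB)
4kTRB = 4 × 1.38×10⁻²³ × 326 × 9.02×10³ × 2.11×10⁶ = 3.42×10⁻¹⁰ V²
V_n = √(3.42×10⁻¹⁰) = 1.85×10⁻⁵ V = 18.5 µV

18.5 µV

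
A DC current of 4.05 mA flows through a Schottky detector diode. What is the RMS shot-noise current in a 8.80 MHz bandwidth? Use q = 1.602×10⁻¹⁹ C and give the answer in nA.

107 nA

I_n = √(2qI·B)
2qI·B = 2 × 1.602×10⁻¹⁹ × 4.05×10⁻³ × 8.80×10⁶ = 1.14×10⁻¹⁴ A²
I_n = √(1.14×10⁻¹⁴) = 1.07×10⁻⁷ A = 107 nA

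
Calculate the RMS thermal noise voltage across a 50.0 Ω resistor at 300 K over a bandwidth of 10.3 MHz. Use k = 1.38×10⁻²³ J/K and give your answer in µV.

2.92 µV

V_n = √(4kTRB)
4kTRB = 4 × 1.38×10⁻²³ × 300 × 5.00×10¹ × 1.03×10⁷ = 8.53×10⁻¹² V²
V_n = √(8.53×10⁻¹²) = 2.92×10⁻⁶ V = 2.92 µV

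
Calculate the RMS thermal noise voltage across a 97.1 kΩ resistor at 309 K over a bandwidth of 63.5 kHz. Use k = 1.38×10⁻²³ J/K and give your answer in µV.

V_n = √(4kTRB)
4kTRB = 4 × 1.38×10⁻²³ × 309 × 9.71×10⁴ × 6.35×10⁴ = 1.05×10⁻¹⁰ V²
V_n = √(1.05×10⁻¹⁰) = 1.03×10⁻⁵ V = 10.3 µV

10.3 µV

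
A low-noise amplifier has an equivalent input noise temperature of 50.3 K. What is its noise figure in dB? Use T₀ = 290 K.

0.695 dB

F = 1 + T_e/T₀ = 1 + 50.3/290 = 1.17345
NF = 10 log₁₀(1.17345) = 0.695 dB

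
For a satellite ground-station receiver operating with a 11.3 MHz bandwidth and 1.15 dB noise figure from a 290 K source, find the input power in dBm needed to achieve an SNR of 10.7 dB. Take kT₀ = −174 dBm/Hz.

−91.6 dBm

Sensitivity = −174 + 10 log₁₀(B) + NF + SNR_min
= −174 + 70.53 + 1.15 + 10.7
= −91.62 dBm → −91.6 dBm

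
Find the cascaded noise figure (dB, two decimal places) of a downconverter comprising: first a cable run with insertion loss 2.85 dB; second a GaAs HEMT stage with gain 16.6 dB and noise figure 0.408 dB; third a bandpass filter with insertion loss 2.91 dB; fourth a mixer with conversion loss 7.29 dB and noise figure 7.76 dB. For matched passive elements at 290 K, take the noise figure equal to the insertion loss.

Convert to linear (a loss of L dB is a gain of −L dB): F_i = 10^(NF_i/10), G_i = 10^(G_i,dB/10)
  Stage 1: F_1 = 10^(2.85/10) = 1.928, G_1 = 10^(−2.85/10) = 0.5188
  Stage 2: F_2 = 10^(0.408/10) = 1.098, G_2 = 10^(16.6/10) = 45.71
  Stage 3: F_3 = 10^(2.91/10) = 1.954, G_3 = 10^(−2.91/10) = 0.5117
  Stage 4: F_4 = 10^(7.76/10) = 5.970, G_4 = 10^(−7.29/10) = 0.1866
Friis cascade:
  F = 1.928 + (1.098 − 1)/0.5188 + (1.954 − 1)/23.71 + (5.970 − 1)/12.13 = 2.567
NF = 10 log₁₀(2.567) = 4.09 dB

4.09 dB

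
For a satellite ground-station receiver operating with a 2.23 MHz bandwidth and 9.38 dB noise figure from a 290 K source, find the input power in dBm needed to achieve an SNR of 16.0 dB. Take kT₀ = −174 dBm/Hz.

Sensitivity = −174 + 10 log₁₀(B) + NF + SNR_min
= −174 + 63.48 + 9.38 + 16.0
= −85.14 dBm → −85.1 dBm

−85.1 dBm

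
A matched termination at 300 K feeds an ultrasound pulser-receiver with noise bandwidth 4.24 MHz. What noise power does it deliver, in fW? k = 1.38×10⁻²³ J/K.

17.6 fW

P_n = kTB = 1.38×10⁻²³ × 300 × 4.24×10⁶ = 1.76×10⁻¹⁴ W = 17.6 fW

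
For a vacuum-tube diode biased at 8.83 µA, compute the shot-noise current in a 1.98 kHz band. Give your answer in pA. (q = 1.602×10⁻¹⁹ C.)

74.8 pA

I_n = √(2qI·B)
2qI·B = 2 × 1.602×10⁻¹⁹ × 8.83×10⁻⁶ × 1.98×10³ = 5.60×10⁻²¹ A²
I_n = √(5.60×10⁻²¹) = 7.48×10⁻¹¹ A = 74.8 pA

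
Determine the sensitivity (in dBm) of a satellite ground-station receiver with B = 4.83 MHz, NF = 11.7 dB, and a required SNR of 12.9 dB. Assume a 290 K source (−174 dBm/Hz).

Sensitivity = −174 + 10 log₁₀(B) + NF + SNR_min
= −174 + 66.84 + 11.7 + 12.9
= −82.56 dBm → −82.6 dBm

−82.6 dBm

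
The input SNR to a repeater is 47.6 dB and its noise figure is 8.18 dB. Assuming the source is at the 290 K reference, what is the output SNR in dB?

39.42 dB

By definition F = SNR_in/SNR_out, so in dB: SNR_out = SNR_in − NF
SNR_out = 47.6 − 8.18 = 39.42 dB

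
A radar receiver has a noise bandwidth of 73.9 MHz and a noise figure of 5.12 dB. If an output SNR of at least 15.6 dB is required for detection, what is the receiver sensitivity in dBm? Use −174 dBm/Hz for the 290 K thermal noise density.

Sensitivity = −174 + 10 log₁₀(B) + NF + SNR_min
= −174 + 78.69 + 5.12 + 15.6
= −74.59 dBm → −74.6 dBm

−74.6 dBm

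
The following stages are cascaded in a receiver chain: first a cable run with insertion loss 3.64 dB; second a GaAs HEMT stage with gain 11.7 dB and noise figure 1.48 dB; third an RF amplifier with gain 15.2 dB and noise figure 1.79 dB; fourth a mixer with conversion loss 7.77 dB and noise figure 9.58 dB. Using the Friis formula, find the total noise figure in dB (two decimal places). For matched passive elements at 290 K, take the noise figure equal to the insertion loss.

5.27 dB

Convert to linear (a loss of L dB is a gain of −L dB): F_i = 10^(NF_i/10), G_i = 10^(G_i,dB/10)
  Stage 1: F_1 = 10^(3.64/10) = 2.312, G_1 = 10^(−3.64/10) = 0.4325
  Stage 2: F_2 = 10^(1.48/10) = 1.406, G_2 = 10^(11.7/10) = 14.79
  Stage 3: F_3 = 10^(1.79/10) = 1.510, G_3 = 10^(15.2/10) = 33.11
  Stage 4: F_4 = 10^(9.58/10) = 9.078, G_4 = 10^(−7.77/10) = 0.1671
Friis cascade:
  F = 2.312 + (1.406 − 1)/0.4325 + (1.510 − 1)/6.397 + (9.078 − 1)/211.8 = 3.369
NF = 10 log₁₀(3.369) = 5.27 dB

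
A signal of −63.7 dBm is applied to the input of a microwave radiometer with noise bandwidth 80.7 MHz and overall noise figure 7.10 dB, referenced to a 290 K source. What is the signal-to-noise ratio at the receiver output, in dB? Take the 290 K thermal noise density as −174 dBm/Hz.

24.1 dB

Noise floor: N = −174 + 10 log₁₀(B) + NF
10 log₁₀(8.07×10⁷) = 79.07 dB
N = −174 + 79.07 + 7.10 = −87.83 dBm
SNR = P_sig − N = −63.7 − (−87.83) = 24.13 dB → 24.1 dB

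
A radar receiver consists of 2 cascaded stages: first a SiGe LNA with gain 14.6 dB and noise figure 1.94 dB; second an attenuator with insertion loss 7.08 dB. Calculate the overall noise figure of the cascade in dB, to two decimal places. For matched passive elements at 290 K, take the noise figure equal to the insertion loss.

Convert to linear (a loss of L dB is a gain of −L dB): F_i = 10^(NF_i/10), G_i = 10^(G_i,dB/10)
  Stage 1: F_1 = 10^(1.94/10) = 1.563, G_1 = 10^(14.6/10) = 28.84
  Stage 2: F_2 = 10^(7.08/10) = 5.105, G_2 = 10^(−7.08/10) = 0.1959
Friis cascade:
  F = 1.563 + (5.105 − 1)/28.84 = 1.705
NF = 10 log₁₀(1.705) = 2.32 dB

2.32 dB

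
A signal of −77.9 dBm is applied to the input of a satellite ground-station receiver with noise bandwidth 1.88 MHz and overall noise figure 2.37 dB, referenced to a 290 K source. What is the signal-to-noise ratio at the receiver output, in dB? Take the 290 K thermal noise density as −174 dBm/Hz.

31.0 dB

Noise floor: N = −174 + 10 log₁₀(B) + NF
10 log₁₀(1.88×10⁶) = 62.74 dB
N = −174 + 62.74 + 2.37 = −108.89 dBm
SNR = P_sig − N = −77.9 − (−108.89) = 30.99 dB → 31.0 dB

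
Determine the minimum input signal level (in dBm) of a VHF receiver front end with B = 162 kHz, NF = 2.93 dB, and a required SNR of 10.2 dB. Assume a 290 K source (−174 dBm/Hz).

Sensitivity = −174 + 10 log₁₀(B) + NF + SNR_min
= −174 + 52.1 + 2.93 + 10.2
= −108.77 dBm → −108.8 dBm

−108.8 dBm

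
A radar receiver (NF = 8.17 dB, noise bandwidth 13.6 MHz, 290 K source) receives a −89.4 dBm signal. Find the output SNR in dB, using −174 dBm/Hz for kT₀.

Noise floor: N = −174 + 10 log₁₀(B) + NF
10 log₁₀(1.36×10⁷) = 71.34 dB
N = −174 + 71.34 + 8.17 = −94.49 dBm
SNR = P_sig − N = −89.4 − (−94.49) = 5.09 dB → 5.1 dB

5.1 dB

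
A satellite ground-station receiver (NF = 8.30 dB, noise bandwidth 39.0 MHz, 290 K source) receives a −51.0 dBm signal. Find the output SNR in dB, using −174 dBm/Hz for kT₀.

Noise floor: N = −174 + 10 log₁₀(B) + NF
10 log₁₀(3.90×10⁷) = 75.91 dB
N = −174 + 75.91 + 8.30 = −89.79 dBm
SNR = P_sig − N = −51.0 − (−89.79) = 38.79 dB → 38.8 dB

38.8 dB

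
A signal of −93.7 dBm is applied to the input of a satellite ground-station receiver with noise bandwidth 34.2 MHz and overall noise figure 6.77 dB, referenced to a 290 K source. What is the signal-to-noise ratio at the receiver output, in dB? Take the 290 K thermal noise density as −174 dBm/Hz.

Noise floor: N = −174 + 10 log₁₀(B) + NF
10 log₁₀(3.42×10⁷) = 75.34 dB
N = −174 + 75.34 + 6.77 = −91.89 dBm
SNR = P_sig − N = −93.7 − (−91.89) = −1.81 dB → −1.8 dB

−1.8 dB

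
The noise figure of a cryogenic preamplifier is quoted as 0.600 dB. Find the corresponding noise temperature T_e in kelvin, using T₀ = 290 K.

43.0 K

F = 10^(0.600/10) = 1.14815
T_e = (F − 1)·T₀ = (1.14815 − 1) × 290 = 43.0 K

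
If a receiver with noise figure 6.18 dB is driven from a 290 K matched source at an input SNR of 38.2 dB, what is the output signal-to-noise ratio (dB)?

32.02 dB

By definition F = SNR_in/SNR_out, so in dB: SNR_out = SNR_in − NF
SNR_out = 38.2 − 6.18 = 32.02 dB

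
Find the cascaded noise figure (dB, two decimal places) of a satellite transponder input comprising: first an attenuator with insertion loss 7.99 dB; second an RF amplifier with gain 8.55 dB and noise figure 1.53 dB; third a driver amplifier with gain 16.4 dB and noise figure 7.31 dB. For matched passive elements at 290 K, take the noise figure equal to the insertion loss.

Convert to linear (a loss of L dB is a gain of −L dB): F_i = 10^(NF_i/10), G_i = 10^(G_i,dB/10)
  Stage 1: F_1 = 10^(7.99/10) = 6.295, G_1 = 10^(−7.99/10) = 0.1589
  Stage 2: F_2 = 10^(1.53/10) = 1.422, G_2 = 10^(8.55/10) = 7.161
  Stage 3: F_3 = 10^(7.31/10) = 5.383, G_3 = 10^(16.4/10) = 43.65
Friis cascade:
  F = 6.295 + (1.422 − 1)/0.1589 + (5.383 − 1)/1.138 = 12.81
NF = 10 log₁₀(12.81) = 11.07 dB

11.07 dB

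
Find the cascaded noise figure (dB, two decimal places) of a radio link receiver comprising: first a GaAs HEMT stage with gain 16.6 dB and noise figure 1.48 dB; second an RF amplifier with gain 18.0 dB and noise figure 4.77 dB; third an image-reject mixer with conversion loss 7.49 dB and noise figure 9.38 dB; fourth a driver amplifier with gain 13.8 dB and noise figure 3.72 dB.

Convert to linear (a loss of L dB is a gain of −L dB): F_i = 10^(NF_i/10), G_i = 10^(G_i,dB/10)
  Stage 1: F_1 = 10^(1.48/10) = 1.406, G_1 = 10^(16.6/10) = 45.71
  Stage 2: F_2 = 10^(4.77/10) = 2.999, G_2 = 10^(18.0/10) = 63.10
  Stage 3: F_3 = 10^(9.38/10) = 8.670, G_3 = 10^(−7.49/10) = 0.1782
  Stage 4: F_4 = 10^(3.72/10) = 2.355, G_4 = 10^(13.8/10) = 23.99
Friis cascade:
  F = 1.406 + (2.999 − 1)/45.71 + (8.670 − 1)/2884 + (2.355 − 1)/514.0 = 1.455
NF = 10 log₁₀(1.455) = 1.63 dB

1.63 dB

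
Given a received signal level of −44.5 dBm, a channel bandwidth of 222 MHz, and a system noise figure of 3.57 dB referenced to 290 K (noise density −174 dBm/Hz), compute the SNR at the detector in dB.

42.5 dB

Noise floor: N = −174 + 10 log₁₀(B) + NF
10 log₁₀(2.22×10⁸) = 83.46 dB
N = −174 + 83.46 + 3.57 = −86.97 dBm
SNR = P_sig − N = −44.5 − (−86.97) = 42.47 dB → 42.5 dB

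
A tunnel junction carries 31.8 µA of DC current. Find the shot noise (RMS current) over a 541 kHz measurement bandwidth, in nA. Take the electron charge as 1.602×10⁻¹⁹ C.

I_n = √(2qI·B)
2qI·B = 2 × 1.602×10⁻¹⁹ × 3.18×10⁻⁵ × 5.41×10⁵ = 5.51×10⁻¹⁸ A²
I_n = √(5.51×10⁻¹⁸) = 2.35×10⁻⁹ A = 2.35 nA

2.35 nA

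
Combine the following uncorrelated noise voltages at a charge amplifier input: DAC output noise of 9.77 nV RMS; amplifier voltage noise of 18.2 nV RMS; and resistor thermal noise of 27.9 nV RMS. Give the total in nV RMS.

Uncorrelated sources add in power (mean-square): V_tot = √(ΣV_i²)
V_tot = √[(9.77×10⁻⁹)² + (1.82×10⁻⁸)² + (2.79×10⁻⁸)²] = 3.47×10⁻⁸ V = 34.7 nV

34.7 nV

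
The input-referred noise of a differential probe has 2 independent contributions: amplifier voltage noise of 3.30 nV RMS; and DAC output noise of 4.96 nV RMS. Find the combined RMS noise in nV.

5.96 nV

Uncorrelated sources add in power (mean-square): V_tot = √(ΣV_i²)
V_tot = √[(3.30×10⁻⁹)² + (4.96×10⁻⁹)²] = 5.96×10⁻⁹ V = 5.96 nV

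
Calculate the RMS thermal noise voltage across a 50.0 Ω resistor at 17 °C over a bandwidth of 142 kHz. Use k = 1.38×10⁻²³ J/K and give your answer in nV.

337 nV

T = 17 °C + 273.15 = 290.15 K
V_n = √(4kTRB)
4kTRB = 4 × 1.38×10⁻²³ × 290.15 × 5.00×10¹ × 1.42×10⁵ = 1.14×10⁻¹³ V²
V_n = √(1.14×10⁻¹³) = 3.37×10⁻⁷ V = 337 nV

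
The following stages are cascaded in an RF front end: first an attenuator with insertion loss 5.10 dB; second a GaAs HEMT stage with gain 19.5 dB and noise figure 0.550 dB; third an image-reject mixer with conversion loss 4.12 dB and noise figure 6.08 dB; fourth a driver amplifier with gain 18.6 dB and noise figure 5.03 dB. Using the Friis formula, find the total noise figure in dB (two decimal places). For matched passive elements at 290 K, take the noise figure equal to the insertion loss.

6.01 dB

Convert to linear (a loss of L dB is a gain of −L dB): F_i = 10^(NF_i/10), G_i = 10^(G_i,dB/10)
  Stage 1: F_1 = 10^(5.10/10) = 3.236, G_1 = 10^(−5.10/10) = 0.3090
  Stage 2: F_2 = 10^(0.550/10) = 1.135, G_2 = 10^(19.5/10) = 89.13
  Stage 3: F_3 = 10^(6.08/10) = 4.055, G_3 = 10^(−4.12/10) = 0.3873
  Stage 4: F_4 = 10^(5.03/10) = 3.184, G_4 = 10^(18.6/10) = 72.44
Friis cascade:
  F = 3.236 + (1.135 − 1)/0.3090 + (4.055 − 1)/27.54 + (3.184 − 1)/10.67 = 3.989
NF = 10 log₁₀(3.989) = 6.01 dB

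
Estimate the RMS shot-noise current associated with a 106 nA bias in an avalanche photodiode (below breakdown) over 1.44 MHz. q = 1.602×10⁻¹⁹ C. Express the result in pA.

221 pA

I_n = √(2qI·B)
2qI·B = 2 × 1.602×10⁻¹⁹ × 1.06×10⁻⁷ × 1.44×10⁶ = 4.89×10⁻²⁰ A²
I_n = √(4.89×10⁻²⁰) = 2.21×10⁻¹⁰ A = 221 pA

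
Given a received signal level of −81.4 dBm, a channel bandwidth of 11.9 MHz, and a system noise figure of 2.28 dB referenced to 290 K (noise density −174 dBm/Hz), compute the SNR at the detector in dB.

Noise floor: N = −174 + 10 log₁₀(B) + NF
10 log₁₀(1.19×10⁷) = 70.76 dB
N = −174 + 70.76 + 2.28 = −100.96 dBm
SNR = P_sig − N = −81.4 − (−100.96) = 19.56 dB → 19.6 dB

19.6 dB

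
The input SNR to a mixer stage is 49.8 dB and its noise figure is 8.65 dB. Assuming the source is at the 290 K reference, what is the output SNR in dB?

By definition F = SNR_in/SNR_out, so in dB: SNR_out = SNR_in − NF
SNR_out = 49.8 − 8.65 = 41.15 dB

41.15 dB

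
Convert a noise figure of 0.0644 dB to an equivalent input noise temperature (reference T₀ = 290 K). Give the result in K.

F = 10^(0.0644/10) = 1.01494
T_e = (F − 1)·T₀ = (1.01494 − 1) × 290 = 4.33 K

4.33 K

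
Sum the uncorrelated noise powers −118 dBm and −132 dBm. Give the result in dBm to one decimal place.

Convert to linear, add, convert back:
P₁ = 1.58×10⁻¹⁵ W, P₂ = 6.31×10⁻¹⁷ W
P_tot = 1.65×10⁻¹⁵ W → 10 log₁₀(P_tot / 10⁻³) = −117.8 dBm

−117.8 dBm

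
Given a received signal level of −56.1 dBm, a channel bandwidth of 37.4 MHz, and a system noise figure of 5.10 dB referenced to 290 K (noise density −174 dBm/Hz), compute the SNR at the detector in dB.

37.1 dB

Noise floor: N = −174 + 10 log₁₀(B) + NF
10 log₁₀(3.74×10⁷) = 75.73 dB
N = −174 + 75.73 + 5.10 = −93.17 dBm
SNR = P_sig − N = −56.1 − (−93.17) = 37.07 dB → 37.1 dB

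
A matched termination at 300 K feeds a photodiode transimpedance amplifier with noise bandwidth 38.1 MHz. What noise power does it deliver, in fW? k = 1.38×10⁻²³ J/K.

158 fW

P_n = kTB = 1.38×10⁻²³ × 300 × 3.81×10⁷ = 1.58×10⁻¹³ W = 158 fW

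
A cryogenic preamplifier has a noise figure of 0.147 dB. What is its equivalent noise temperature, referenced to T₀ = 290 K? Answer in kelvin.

9.98 K

F = 10^(0.147/10) = 1.03443
T_e = (F − 1)·T₀ = (1.03443 − 1) × 290 = 9.98 K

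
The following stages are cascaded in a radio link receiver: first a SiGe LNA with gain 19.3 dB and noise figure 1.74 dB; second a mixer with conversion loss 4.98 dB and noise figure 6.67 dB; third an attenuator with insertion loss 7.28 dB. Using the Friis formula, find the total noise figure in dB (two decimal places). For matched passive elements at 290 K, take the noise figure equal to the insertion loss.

Convert to linear (a loss of L dB is a gain of −L dB): F_i = 10^(NF_i/10), G_i = 10^(G_i,dB/10)
  Stage 1: F_1 = 10^(1.74/10) = 1.493, G_1 = 10^(19.3/10) = 85.11
  Stage 2: F_2 = 10^(6.67/10) = 4.645, G_2 = 10^(−4.98/10) = 0.3177
  Stage 3: F_3 = 10^(7.28/10) = 5.346, G_3 = 10^(−7.28/10) = 0.1871
Friis cascade:
  F = 1.493 + (4.645 − 1)/85.11 + (5.346 − 1)/27.04 = 1.696
NF = 10 log₁₀(1.696) = 2.30 dB

2.30 dB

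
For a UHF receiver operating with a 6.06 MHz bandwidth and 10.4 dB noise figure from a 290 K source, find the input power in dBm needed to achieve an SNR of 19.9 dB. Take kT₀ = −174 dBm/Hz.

Sensitivity = −174 + 10 log₁₀(B) + NF + SNR_min
= −174 + 67.82 + 10.4 + 19.9
= −75.88 dBm → −75.9 dBm

−75.9 dBm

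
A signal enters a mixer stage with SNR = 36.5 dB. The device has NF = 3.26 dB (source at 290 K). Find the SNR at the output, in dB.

33.24 dB

By definition F = SNR_in/SNR_out, so in dB: SNR_out = SNR_in − NF
SNR_out = 36.5 − 3.26 = 33.24 dB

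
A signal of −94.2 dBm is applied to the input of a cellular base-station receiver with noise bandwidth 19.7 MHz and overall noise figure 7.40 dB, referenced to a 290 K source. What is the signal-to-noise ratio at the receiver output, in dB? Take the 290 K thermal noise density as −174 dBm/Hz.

−0.5 dB

Noise floor: N = −174 + 10 log₁₀(B) + NF
10 log₁₀(1.97×10⁷) = 72.94 dB
N = −174 + 72.94 + 7.40 = −93.66 dBm
SNR = P_sig − N = −94.2 − (−93.66) = −0.54 dB → −0.5 dB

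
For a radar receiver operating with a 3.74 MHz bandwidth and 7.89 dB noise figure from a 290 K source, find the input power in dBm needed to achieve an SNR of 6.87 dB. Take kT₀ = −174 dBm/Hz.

Sensitivity = −174 + 10 log₁₀(B) + NF + SNR_min
= −174 + 65.73 + 7.89 + 6.87
= −93.51 dBm → −93.5 dBm

−93.5 dBm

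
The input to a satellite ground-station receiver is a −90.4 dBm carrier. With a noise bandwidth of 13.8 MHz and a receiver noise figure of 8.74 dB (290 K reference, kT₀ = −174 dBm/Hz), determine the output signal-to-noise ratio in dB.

Noise floor: N = −174 + 10 log₁₀(B) + NF
10 log₁₀(1.38×10⁷) = 71.4 dB
N = −174 + 71.4 + 8.74 = −93.86 dBm
SNR = P_sig − N = −90.4 − (−93.86) = 3.46 dB → 3.5 dB

3.5 dB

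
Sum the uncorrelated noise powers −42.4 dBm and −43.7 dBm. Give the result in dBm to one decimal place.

−40.0 dBm

Convert to linear, add, convert back:
P₁ = 5.75×10⁻⁸ W, P₂ = 4.27×10⁻⁸ W
P_tot = 1.00×10⁻⁷ W → 10 log₁₀(P_tot / 10⁻³) = −40.0 dBm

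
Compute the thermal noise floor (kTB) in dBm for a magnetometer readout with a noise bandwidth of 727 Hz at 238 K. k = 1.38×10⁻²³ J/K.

P_n = kTB = 1.38×10⁻²³ × 238 × 7.27×10² = 2.39×10⁻¹⁸ W
In dBm: 10 log₁₀(2.39×10⁻¹⁸ / 10⁻³) = −146.2 dBm

−146.2 dBm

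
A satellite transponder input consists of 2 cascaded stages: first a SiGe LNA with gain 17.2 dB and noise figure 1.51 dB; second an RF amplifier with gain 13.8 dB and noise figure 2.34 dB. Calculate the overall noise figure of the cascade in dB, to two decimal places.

Convert to linear (a loss of L dB is a gain of −L dB): F_i = 10^(NF_i/10), G_i = 10^(G_i,dB/10)
  Stage 1: F_1 = 10^(1.51/10) = 1.416, G_1 = 10^(17.2/10) = 52.48
  Stage 2: F_2 = 10^(2.34/10) = 1.714, G_2 = 10^(13.8/10) = 23.99
Friis cascade:
  F = 1.416 + (1.714 − 1)/52.48 = 1.429
NF = 10 log₁₀(1.429) = 1.55 dB

1.55 dB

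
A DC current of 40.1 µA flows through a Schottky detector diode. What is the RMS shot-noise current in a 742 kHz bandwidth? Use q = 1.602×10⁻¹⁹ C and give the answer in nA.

3.09 nA

I_n = √(2qI·B)
2qI·B = 2 × 1.602×10⁻¹⁹ × 4.01×10⁻⁵ × 7.42×10⁵ = 9.53×10⁻¹⁸ A²
I_n = √(9.53×10⁻¹⁸) = 3.09×10⁻⁹ A = 3.09 nA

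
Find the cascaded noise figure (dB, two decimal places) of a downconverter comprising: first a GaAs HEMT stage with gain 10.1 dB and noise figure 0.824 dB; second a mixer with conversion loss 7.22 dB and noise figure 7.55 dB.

2.22 dB

Convert to linear (a loss of L dB is a gain of −L dB): F_i = 10^(NF_i/10), G_i = 10^(G_i,dB/10)
  Stage 1: F_1 = 10^(0.824/10) = 1.209, G_1 = 10^(10.1/10) = 10.23
  Stage 2: F_2 = 10^(7.55/10) = 5.689, G_2 = 10^(−7.22/10) = 0.1897
Friis cascade:
  F = 1.209 + (5.689 − 1)/10.23 = 1.667
NF = 10 log₁₀(1.667) = 2.22 dB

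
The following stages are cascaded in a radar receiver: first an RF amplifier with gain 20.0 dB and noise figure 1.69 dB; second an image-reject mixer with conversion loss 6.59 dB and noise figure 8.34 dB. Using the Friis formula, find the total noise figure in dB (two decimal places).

1.86 dB

Convert to linear (a loss of L dB is a gain of −L dB): F_i = 10^(NF_i/10), G_i = 10^(G_i,dB/10)
  Stage 1: F_1 = 10^(1.69/10) = 1.476, G_1 = 10^(20.0/10) = 100.0
  Stage 2: F_2 = 10^(8.34/10) = 6.823, G_2 = 10^(−6.59/10) = 0.2193
Friis cascade:
  F = 1.476 + (6.823 − 1)/100.0 = 1.534
NF = 10 log₁₀(1.534) = 1.86 dB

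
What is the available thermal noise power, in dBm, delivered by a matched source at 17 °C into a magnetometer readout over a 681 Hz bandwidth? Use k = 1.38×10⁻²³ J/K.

−145.6 dBm

T = 17 °C + 273.15 = 290.15 K
P_n = kTB = 1.38×10⁻²³ × 290.15 × 6.81×10² = 2.73×10⁻¹⁸ W
In dBm: 10 log₁₀(2.73×10⁻¹⁸ / 10⁻³) = −145.6 dBm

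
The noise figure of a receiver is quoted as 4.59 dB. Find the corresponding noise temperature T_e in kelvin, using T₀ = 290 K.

544 K

F = 10^(4.59/10) = 2.8774
T_e = (F − 1)·T₀ = (2.8774 − 1) × 290 = 544 K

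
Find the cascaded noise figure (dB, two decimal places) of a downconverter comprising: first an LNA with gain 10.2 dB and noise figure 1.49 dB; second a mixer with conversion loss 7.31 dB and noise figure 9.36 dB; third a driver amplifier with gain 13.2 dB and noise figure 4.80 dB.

Convert to linear (a loss of L dB is a gain of −L dB): F_i = 10^(NF_i/10), G_i = 10^(G_i,dB/10)
  Stage 1: F_1 = 10^(1.49/10) = 1.409, G_1 = 10^(10.2/10) = 10.47
  Stage 2: F_2 = 10^(9.36/10) = 8.630, G_2 = 10^(−7.31/10) = 0.1858
  Stage 3: F_3 = 10^(4.80/10) = 3.020, G_3 = 10^(13.2/10) = 20.89
Friis cascade:
  F = 1.409 + (8.630 − 1)/10.47 + (3.020 − 1)/1.945 = 3.176
NF = 10 log₁₀(3.176) = 5.02 dB

5.02 dB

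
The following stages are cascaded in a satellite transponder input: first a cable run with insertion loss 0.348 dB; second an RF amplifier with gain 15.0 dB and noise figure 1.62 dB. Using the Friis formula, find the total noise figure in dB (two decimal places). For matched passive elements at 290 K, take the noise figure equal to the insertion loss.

1.97 dB

Convert to linear (a loss of L dB is a gain of −L dB): F_i = 10^(NF_i/10), G_i = 10^(G_i,dB/10)
  Stage 1: F_1 = 10^(0.348/10) = 1.083, G_1 = 10^(−0.348/10) = 0.9230
  Stage 2: F_2 = 10^(1.62/10) = 1.452, G_2 = 10^(15.0/10) = 31.62
Friis cascade:
  F = 1.083 + (1.452 − 1)/0.9230 = 1.573
NF = 10 log₁₀(1.573) = 1.97 dB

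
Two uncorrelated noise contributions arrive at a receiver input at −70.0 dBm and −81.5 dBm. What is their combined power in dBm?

Convert to linear, add, convert back:
P₁ = 1.00×10⁻¹⁰ W, P₂ = 7.08×10⁻¹² W
P_tot = 1.07×10⁻¹⁰ W → 10 log₁₀(P_tot / 10⁻³) = −69.7 dBm

−69.7 dBm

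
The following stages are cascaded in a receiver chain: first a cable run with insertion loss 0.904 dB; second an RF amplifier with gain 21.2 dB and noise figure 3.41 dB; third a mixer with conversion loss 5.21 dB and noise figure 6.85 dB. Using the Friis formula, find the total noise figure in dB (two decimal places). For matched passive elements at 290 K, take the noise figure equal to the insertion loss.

Convert to linear (a loss of L dB is a gain of −L dB): F_i = 10^(NF_i/10), G_i = 10^(G_i,dB/10)
  Stage 1: F_1 = 10^(0.904/10) = 1.231, G_1 = 10^(−0.904/10) = 0.8121
  Stage 2: F_2 = 10^(3.41/10) = 2.193, G_2 = 10^(21.2/10) = 131.8
  Stage 3: F_3 = 10^(6.85/10) = 4.842, G_3 = 10^(−5.21/10) = 0.3013
Friis cascade:
  F = 1.231 + (2.193 − 1)/0.8121 + (4.842 − 1)/107.1 = 2.736
NF = 10 log₁₀(2.736) = 4.37 dB

4.37 dB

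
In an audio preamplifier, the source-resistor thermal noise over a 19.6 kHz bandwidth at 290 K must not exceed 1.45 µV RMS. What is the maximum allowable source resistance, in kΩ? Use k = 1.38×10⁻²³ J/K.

6.70 kΩ

Johnson–Nyquist: V_n = √(4kTRB) ⇒ R = V_n² / (4kTB)
4kTB = 4 × 1.38×10⁻²³ × 290 × 1.96×10⁴ = 3.14×10⁻¹⁶
R = (1.45×10⁻⁶)² / 3.14×10⁻¹⁶ = 6.70×10³ Ω = 6.70 kΩ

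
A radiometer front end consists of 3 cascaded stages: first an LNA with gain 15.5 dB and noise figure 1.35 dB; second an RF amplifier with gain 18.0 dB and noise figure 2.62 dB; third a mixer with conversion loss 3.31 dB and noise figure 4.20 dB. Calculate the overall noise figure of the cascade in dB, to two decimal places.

Convert to linear (a loss of L dB is a gain of −L dB): F_i = 10^(NF_i/10), G_i = 10^(G_i,dB/10)
  Stage 1: F_1 = 10^(1.35/10) = 1.365, G_1 = 10^(15.5/10) = 35.48
  Stage 2: F_2 = 10^(2.62/10) = 1.828, G_2 = 10^(18.0/10) = 63.10
  Stage 3: F_3 = 10^(4.20/10) = 2.630, G_3 = 10^(−3.31/10) = 0.4667
Friis cascade:
  F = 1.365 + (1.828 − 1)/35.48 + (2.630 − 1)/2239 = 1.389
NF = 10 log₁₀(1.389) = 1.43 dB

1.43 dB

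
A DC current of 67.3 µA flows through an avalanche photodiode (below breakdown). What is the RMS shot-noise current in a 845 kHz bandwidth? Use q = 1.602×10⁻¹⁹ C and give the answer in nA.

I_n = √(2qI·B)
2qI·B = 2 × 1.602×10⁻¹⁹ × 6.73×10⁻⁵ × 8.45×10⁵ = 1.82×10⁻¹⁷ A²
I_n = √(1.82×10⁻¹⁷) = 4.27×10⁻⁹ A = 4.27 nA

4.27 nA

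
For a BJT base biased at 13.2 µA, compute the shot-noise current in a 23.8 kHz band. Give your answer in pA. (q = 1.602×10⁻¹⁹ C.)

I_n = √(2qI·B)
2qI·B = 2 × 1.602×10⁻¹⁹ × 1.32×10⁻⁵ × 2.38×10⁴ = 1.01×10⁻¹⁹ A²
I_n = √(1.01×10⁻¹⁹) = 3.17×10⁻¹⁰ A = 317 pA

317 pA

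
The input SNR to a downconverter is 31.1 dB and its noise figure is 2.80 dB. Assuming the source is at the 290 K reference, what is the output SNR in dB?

28.30 dB

By definition F = SNR_in/SNR_out, so in dB: SNR_out = SNR_in − NF
SNR_out = 31.1 − 2.80 = 28.30 dB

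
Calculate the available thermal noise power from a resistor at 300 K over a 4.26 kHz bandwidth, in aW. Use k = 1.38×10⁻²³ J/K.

P_n = kTB = 1.38×10⁻²³ × 300 × 4.26×10³ = 1.76×10⁻¹⁷ W = 17.6 aW

17.6 aW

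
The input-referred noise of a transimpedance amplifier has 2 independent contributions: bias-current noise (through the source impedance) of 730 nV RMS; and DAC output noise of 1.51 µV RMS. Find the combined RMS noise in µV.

1.68 µV

Uncorrelated sources add in power (mean-square): V_tot = √(ΣV_i²)
V_tot = √[(7.30×10⁻⁷)² + (1.51×10⁻⁶)²] = 1.68×10⁻⁶ V = 1.68 µV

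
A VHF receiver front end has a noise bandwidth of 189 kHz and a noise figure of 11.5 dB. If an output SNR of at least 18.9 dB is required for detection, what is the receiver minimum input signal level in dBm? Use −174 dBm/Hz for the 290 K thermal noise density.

−90.8 dBm

Sensitivity = −174 + 10 log₁₀(B) + NF + SNR_min
= −174 + 52.76 + 11.5 + 18.9
= −90.84 dBm → −90.8 dBm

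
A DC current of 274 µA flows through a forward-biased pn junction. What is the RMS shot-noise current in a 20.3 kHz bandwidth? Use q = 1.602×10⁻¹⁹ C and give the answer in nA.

I_n = √(2qI·B)
2qI·B = 2 × 1.602×10⁻¹⁹ × 2.74×10⁻⁴ × 2.03×10⁴ = 1.78×10⁻¹⁸ A²
I_n = √(1.78×10⁻¹⁸) = 1.33×10⁻⁹ A = 1.33 nA

1.33 nA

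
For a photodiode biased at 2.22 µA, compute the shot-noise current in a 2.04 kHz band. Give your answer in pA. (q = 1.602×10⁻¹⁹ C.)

I_n = √(2qI·B)
2qI·B = 2 × 1.602×10⁻¹⁹ × 2.22×10⁻⁶ × 2.04×10³ = 1.45×10⁻²¹ A²
I_n = √(1.45×10⁻²¹) = 3.81×10⁻¹¹ A = 38.1 pA

38.1 pA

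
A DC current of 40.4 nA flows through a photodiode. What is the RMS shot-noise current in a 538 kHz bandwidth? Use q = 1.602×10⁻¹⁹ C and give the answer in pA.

83.5 pA

I_n = √(2qI·B)
2qI·B = 2 × 1.602×10⁻¹⁹ × 4.04×10⁻⁸ × 5.38×10⁵ = 6.96×10⁻²¹ A²
I_n = √(6.96×10⁻²¹) = 8.35×10⁻¹¹ A = 83.5 pA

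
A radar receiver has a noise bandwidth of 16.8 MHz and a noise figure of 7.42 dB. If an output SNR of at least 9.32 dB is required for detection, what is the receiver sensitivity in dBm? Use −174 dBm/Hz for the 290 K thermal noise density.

Sensitivity = −174 + 10 log₁₀(B) + NF + SNR_min
= −174 + 72.25 + 7.42 + 9.32
= −85.01 dBm → −85.0 dBm

−85.0 dBm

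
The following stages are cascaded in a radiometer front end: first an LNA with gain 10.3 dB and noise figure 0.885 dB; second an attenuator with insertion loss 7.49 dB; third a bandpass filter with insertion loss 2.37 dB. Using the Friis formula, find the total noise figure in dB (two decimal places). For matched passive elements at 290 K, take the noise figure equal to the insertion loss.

Convert to linear (a loss of L dB is a gain of −L dB): F_i = 10^(NF_i/10), G_i = 10^(G_i,dB/10)
  Stage 1: F_1 = 10^(0.885/10) = 1.226, G_1 = 10^(10.3/10) = 10.72
  Stage 2: F_2 = 10^(7.49/10) = 5.610, G_2 = 10^(−7.49/10) = 0.1782
  Stage 3: F_3 = 10^(2.37/10) = 1.726, G_3 = 10^(−2.37/10) = 0.5794
Friis cascade:
  F = 1.226 + (5.610 − 1)/10.72 + (1.726 − 1)/1.910 = 2.036
NF = 10 log₁₀(2.036) = 3.09 dB

3.09 dB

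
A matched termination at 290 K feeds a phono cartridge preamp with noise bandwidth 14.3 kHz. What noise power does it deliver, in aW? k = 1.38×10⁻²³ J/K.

P_n = kTB = 1.38×10⁻²³ × 290 × 1.43×10⁴ = 5.72×10⁻¹⁷ W = 57.2 aW

57.2 aW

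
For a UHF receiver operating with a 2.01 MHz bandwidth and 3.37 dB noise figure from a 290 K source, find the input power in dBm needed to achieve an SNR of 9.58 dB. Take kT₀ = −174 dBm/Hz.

Sensitivity = −174 + 10 log₁₀(B) + NF + SNR_min
= −174 + 63.03 + 3.37 + 9.58
= −98.02 dBm → −98.0 dBm

−98.0 dBm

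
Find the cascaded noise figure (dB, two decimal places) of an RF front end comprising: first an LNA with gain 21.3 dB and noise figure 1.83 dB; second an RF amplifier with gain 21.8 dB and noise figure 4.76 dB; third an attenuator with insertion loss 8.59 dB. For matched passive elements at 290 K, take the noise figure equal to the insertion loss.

1.87 dB

Convert to linear (a loss of L dB is a gain of −L dB): F_i = 10^(NF_i/10), G_i = 10^(G_i,dB/10)
  Stage 1: F_1 = 10^(1.83/10) = 1.524, G_1 = 10^(21.3/10) = 134.9
  Stage 2: F_2 = 10^(4.76/10) = 2.992, G_2 = 10^(21.8/10) = 151.4
  Stage 3: F_3 = 10^(8.59/10) = 7.228, G_3 = 10^(−8.59/10) = 0.1384
Friis cascade:
  F = 1.524 + (2.992 − 1)/134.9 + (7.228 − 1)/2.042×10⁴ = 1.539
NF = 10 log₁₀(1.539) = 1.87 dB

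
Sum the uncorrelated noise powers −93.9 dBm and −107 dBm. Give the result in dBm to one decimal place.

−93.7 dBm

Convert to linear, add, convert back:
P₁ = 4.07×10⁻¹³ W, P₂ = 2.00×10⁻¹⁴ W
P_tot = 4.27×10⁻¹³ W → 10 log₁₀(P_tot / 10⁻³) = −93.7 dBm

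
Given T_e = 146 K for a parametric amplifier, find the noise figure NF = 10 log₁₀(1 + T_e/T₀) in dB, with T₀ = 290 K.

1.77 dB

F = 1 + T_e/T₀ = 1 + 146/290 = 1.50345
NF = 10 log₁₀(1.50345) = 1.77 dB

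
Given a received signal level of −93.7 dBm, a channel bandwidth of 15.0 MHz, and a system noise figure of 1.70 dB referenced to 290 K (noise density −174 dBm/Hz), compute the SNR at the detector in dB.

Noise floor: N = −174 + 10 log₁₀(B) + NF
10 log₁₀(1.50×10⁷) = 71.76 dB
N = −174 + 71.76 + 1.70 = −100.54 dBm
SNR = P_sig − N = −93.7 − (−100.54) = 6.84 dB → 6.8 dB

6.8 dB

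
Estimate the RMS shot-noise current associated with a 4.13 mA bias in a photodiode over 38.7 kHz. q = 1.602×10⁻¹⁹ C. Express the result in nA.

7.16 nA

I_n = √(2qI·B)
2qI·B = 2 × 1.602×10⁻¹⁹ × 4.13×10⁻³ × 3.87×10⁴ = 5.12×10⁻¹⁷ A²
I_n = √(5.12×10⁻¹⁷) = 7.16×10⁻⁹ A = 7.16 nA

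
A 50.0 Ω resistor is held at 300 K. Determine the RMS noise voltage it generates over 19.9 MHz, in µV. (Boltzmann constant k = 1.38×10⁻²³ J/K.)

4.06 µV

V_n = √(4kTRB)
4kTRB = 4 × 1.38×10⁻²³ × 300 × 5.00×10¹ × 1.99×10⁷ = 1.65×10⁻¹¹ V²
V_n = √(1.65×10⁻¹¹) = 4.06×10⁻⁶ V = 4.06 µV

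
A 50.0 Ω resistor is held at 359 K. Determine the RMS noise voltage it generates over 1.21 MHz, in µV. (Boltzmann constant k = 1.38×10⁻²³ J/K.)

1.09 µV

V_n = √(4kTRB)
4kTRB = 4 × 1.38×10⁻²³ × 359 × 5.00×10¹ × 1.21×10⁶ = 1.20×10⁻¹² V²
V_n = √(1.20×10⁻¹²) = 1.09×10⁻⁶ V = 1.09 µV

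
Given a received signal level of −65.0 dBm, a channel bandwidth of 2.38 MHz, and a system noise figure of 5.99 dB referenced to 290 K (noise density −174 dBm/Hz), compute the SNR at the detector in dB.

39.2 dB

Noise floor: N = −174 + 10 log₁₀(B) + NF
10 log₁₀(2.38×10⁶) = 63.77 dB
N = −174 + 63.77 + 5.99 = −104.24 dBm
SNR = P_sig − N = −65.0 − (−104.24) = 39.24 dB → 39.2 dB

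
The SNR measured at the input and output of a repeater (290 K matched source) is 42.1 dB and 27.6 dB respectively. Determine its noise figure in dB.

NF (dB) = SNR_in(dB) − SNR_out(dB) when the source is at T₀
NF = 42.1 − 27.6 = 14.5 dB

14.5 dB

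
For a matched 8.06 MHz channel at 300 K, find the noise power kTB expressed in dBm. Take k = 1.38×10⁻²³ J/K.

−104.8 dBm

P_n = kTB = 1.38×10⁻²³ × 300 × 8.06×10⁶ = 3.34×10⁻¹⁴ W
In dBm: 10 log₁₀(3.34×10⁻¹⁴ / 10⁻³) = −104.8 dBm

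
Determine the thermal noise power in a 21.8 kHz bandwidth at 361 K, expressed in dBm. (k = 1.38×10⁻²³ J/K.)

−129.6 dBm

P_n = kTB = 1.38×10⁻²³ × 361 × 2.18×10⁴ = 1.09×10⁻¹⁶ W
In dBm: 10 log₁₀(1.09×10⁻¹⁶ / 10⁻³) = −129.6 dBm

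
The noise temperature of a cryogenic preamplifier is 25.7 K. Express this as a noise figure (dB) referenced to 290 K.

0.369 dB

F = 1 + T_e/T₀ = 1 + 25.7/290 = 1.08862
NF = 10 log₁₀(1.08862) = 0.369 dB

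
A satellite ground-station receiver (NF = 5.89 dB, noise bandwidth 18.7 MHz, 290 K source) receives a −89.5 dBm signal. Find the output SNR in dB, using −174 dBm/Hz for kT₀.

Noise floor: N = −174 + 10 log₁₀(B) + NF
10 log₁₀(1.87×10⁷) = 72.72 dB
N = −174 + 72.72 + 5.89 = −95.39 dBm
SNR = P_sig − N = −89.5 − (−95.39) = 5.89 dB → 5.9 dB

5.9 dB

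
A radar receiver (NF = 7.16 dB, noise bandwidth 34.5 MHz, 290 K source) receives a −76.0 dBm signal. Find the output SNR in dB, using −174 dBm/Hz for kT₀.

15.5 dB

Noise floor: N = −174 + 10 log₁₀(B) + NF
10 log₁₀(3.45×10⁷) = 75.38 dB
N = −174 + 75.38 + 7.16 = −91.46 dBm
SNR = P_sig − N = −76.0 − (−91.46) = 15.46 dB → 15.5 dB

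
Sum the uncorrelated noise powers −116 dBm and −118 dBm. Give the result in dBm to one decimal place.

−113.9 dBm

Convert to linear, add, convert back:
P₁ = 2.51×10⁻¹⁵ W, P₂ = 1.58×10⁻¹⁵ W
P_tot = 4.10×10⁻¹⁵ W → 10 log₁₀(P_tot / 10⁻³) = −113.9 dBm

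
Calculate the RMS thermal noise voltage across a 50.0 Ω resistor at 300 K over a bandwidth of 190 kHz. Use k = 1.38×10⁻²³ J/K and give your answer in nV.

V_n = √(4kTRB)
4kTRB = 4 × 1.38×10⁻²³ × 300 × 5.00×10¹ × 1.90×10⁵ = 1.57×10⁻¹³ V²
V_n = √(1.57×10⁻¹³) = 3.97×10⁻⁷ V = 397 nV

397 nV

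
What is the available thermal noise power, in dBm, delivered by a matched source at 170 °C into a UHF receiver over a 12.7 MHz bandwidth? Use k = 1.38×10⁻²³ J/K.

−101.1 dBm

T = 170 °C + 273.15 = 443.15 K
P_n = kTB = 1.38×10⁻²³ × 443.15 × 1.27×10⁷ = 7.77×10⁻¹⁴ W
In dBm: 10 log₁₀(7.77×10⁻¹⁴ / 10⁻³) = −101.1 dBm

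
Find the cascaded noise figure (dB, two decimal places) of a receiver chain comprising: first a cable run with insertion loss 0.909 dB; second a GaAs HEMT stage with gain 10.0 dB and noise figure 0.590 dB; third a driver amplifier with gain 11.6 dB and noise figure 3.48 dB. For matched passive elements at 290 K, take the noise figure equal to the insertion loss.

1.94 dB

Convert to linear (a loss of L dB is a gain of −L dB): F_i = 10^(NF_i/10), G_i = 10^(G_i,dB/10)
  Stage 1: F_1 = 10^(0.909/10) = 1.233, G_1 = 10^(−0.909/10) = 0.8111
  Stage 2: F_2 = 10^(0.590/10) = 1.146, G_2 = 10^(10.0/10) = 10.00
  Stage 3: F_3 = 10^(3.48/10) = 2.228, G_3 = 10^(11.6/10) = 14.45
Friis cascade:
  F = 1.233 + (1.146 − 1)/0.8111 + (2.228 − 1)/8.111 = 1.564
NF = 10 log₁₀(1.564) = 1.94 dB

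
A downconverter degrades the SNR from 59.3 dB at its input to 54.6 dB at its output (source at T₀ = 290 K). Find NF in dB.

NF (dB) = SNR_in(dB) − SNR_out(dB) when the source is at T₀
NF = 59.3 − 54.6 = 4.7 dB

4.7 dB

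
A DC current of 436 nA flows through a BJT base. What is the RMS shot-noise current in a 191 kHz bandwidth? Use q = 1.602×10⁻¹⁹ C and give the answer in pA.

I_n = √(2qI·B)
2qI·B = 2 × 1.602×10⁻¹⁹ × 4.36×10⁻⁷ × 1.91×10⁵ = 2.67×10⁻²⁰ A²
I_n = √(2.67×10⁻²⁰) = 1.63×10⁻¹⁰ A = 163 pA

163 pA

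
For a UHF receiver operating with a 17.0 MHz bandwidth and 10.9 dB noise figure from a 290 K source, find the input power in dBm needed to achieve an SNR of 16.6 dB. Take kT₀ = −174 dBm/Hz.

Sensitivity = −174 + 10 log₁₀(B) + NF + SNR_min
= −174 + 72.3 + 10.9 + 16.6
= −74.2 dBm → −74.2 dBm

−74.2 dBm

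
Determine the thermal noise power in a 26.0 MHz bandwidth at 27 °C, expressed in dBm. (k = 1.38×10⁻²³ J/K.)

−99.7 dBm

T = 27 °C + 273.15 = 300.15 K
P_n = kTB = 1.38×10⁻²³ × 300.15 × 2.60×10⁷ = 1.08×10⁻¹³ W
In dBm: 10 log₁₀(1.08×10⁻¹³ / 10⁻³) = −99.7 dBm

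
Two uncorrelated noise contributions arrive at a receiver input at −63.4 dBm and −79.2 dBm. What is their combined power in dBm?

−63.3 dBm

Convert to linear, add, convert back:
P₁ = 4.57×10⁻¹⁰ W, P₂ = 1.20×10⁻¹¹ W
P_tot = 4.69×10⁻¹⁰ W → 10 log₁₀(P_tot / 10⁻³) = −63.3 dBm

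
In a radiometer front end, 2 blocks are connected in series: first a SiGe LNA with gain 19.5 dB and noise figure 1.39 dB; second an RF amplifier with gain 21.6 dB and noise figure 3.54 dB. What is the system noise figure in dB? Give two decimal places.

Convert to linear (a loss of L dB is a gain of −L dB): F_i = 10^(NF_i/10), G_i = 10^(G_i,dB/10)
  Stage 1: F_1 = 10^(1.39/10) = 1.377, G_1 = 10^(19.5/10) = 89.13
  Stage 2: F_2 = 10^(3.54/10) = 2.259, G_2 = 10^(21.6/10) = 144.5
Friis cascade:
  F = 1.377 + (2.259 − 1)/89.13 = 1.391
NF = 10 log₁₀(1.391) = 1.43 dB

1.43 dB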